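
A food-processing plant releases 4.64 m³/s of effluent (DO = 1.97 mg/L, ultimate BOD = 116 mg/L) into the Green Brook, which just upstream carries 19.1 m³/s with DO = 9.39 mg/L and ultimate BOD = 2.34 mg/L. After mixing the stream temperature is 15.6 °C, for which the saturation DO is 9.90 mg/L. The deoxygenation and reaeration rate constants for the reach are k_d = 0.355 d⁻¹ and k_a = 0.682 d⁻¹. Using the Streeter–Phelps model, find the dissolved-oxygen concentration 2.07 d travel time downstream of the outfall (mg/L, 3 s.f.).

DO ≈ 3.13 mg/L

Mixed DO = (19.1×9.39 + 4.64×1.97)/(19.1+4.64) = 188.5/23.74 = 7.940 mg/L.
Mixed L₀ = (19.1×2.34 + 4.64×116)/(23.74) = 582.9/23.74 = 24.55 mg/L.
Initial deficit D₀ = C_s − DO₀ = 9.90 − 7.940 = 1.960 mg/L.
D(2.07) = [0.355×24.55/(0.682−0.355)](e^(−0.355×2.07) − e^(−0.682×2.07)) + 1.960 e^(−0.682×2.07)
= 26.66 × (0.4796 − 0.2437) + 1.960 × 0.2437 = 6.765 mg/L.
DO = 9.90 − 6.765 = 3.135 mg/L.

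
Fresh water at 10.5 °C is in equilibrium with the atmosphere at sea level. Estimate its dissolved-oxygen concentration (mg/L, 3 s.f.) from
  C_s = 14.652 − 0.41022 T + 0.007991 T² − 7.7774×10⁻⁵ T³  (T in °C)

C_s ≈ 11.1 mg/L

C_s = 14.652 − 0.41022×10.5 + 0.007991×10.5² − 7.7774×10⁻⁵×10.5³ = 11.14 mg/L.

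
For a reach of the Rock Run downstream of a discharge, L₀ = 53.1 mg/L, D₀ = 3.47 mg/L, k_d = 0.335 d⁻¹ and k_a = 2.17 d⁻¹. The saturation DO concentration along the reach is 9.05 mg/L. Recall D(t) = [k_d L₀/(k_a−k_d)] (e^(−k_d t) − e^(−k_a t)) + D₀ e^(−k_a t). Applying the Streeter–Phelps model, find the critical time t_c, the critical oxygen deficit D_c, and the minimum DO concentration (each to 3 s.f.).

t_c ≈ 0.777 d; D_c ≈ 6.32 mg/L; min DO ≈ 2.73 mg/L

With k_a/k_d = 6.478 and 1 − D₀(k_a−k_d)/(k_d L₀) = 0.6420,
t_c = ln(6.478 × 0.6420) / (2.17 − 0.335) = ln(4.159) / 1.835 = 1.425/1.835 = 0.7767 d.
D_c = (k_d/k_a) L₀ e^(−k_d t_c) = (0.335/2.17) × 53.1 × e^(−0.335×0.7767) = 0.1544 × 53.1 × 0.7709 = 6.319 mg/L.
Minimum DO = C_s − D_c = 9.05 − 6.319 = 2.731 mg/L.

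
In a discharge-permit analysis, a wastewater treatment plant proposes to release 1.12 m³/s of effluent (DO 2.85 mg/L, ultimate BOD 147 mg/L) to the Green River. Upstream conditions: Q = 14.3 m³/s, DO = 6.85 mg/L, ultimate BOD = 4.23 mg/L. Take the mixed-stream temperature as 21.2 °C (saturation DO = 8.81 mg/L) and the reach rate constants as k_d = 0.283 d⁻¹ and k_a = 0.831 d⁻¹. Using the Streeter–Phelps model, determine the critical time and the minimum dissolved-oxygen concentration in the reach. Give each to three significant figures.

Mixed DO = (14.3×6.85 + 1.12×2.85)/(14.3+1.12) = 101.1/15.42 = 6.559 mg/L.
Mixed L₀ = (14.3×4.23 + 1.12×147)/(15.42) = 225.1/15.42 = 14.60 mg/L.
Initial deficit D₀ = C_s − DO₀ = 8.81 − 6.559 = 2.251 mg/L.
t_c = (1/0.5480) ln[(0.831/0.283)(1 − 2.251×0.5480/(0.283×14.60))] = 1.825 × ln(2.060) = 1.319 d.
D_c = (0.283/0.831) × 14.60 × e^(−0.283×1.319) = 0.3406 × 14.60 × 0.6885 = 3.423 mg/L.
Minimum DO = 8.81 − 3.423 = 5.387 mg/L.

t_c ≈ 1.32 d; minimum DO ≈ 5.39 mg/L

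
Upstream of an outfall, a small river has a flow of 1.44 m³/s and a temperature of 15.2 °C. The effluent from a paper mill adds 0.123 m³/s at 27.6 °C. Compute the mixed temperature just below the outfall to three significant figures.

16.2 °C

Flow-weighted mixing: C = (Q_r C_r + Q_w C_w)/(Q_r + Q_w)
= (1.44×15.2 + 0.123×27.6)/(1.44 + 0.123) = 25.28/1.563 = 16.18 °C.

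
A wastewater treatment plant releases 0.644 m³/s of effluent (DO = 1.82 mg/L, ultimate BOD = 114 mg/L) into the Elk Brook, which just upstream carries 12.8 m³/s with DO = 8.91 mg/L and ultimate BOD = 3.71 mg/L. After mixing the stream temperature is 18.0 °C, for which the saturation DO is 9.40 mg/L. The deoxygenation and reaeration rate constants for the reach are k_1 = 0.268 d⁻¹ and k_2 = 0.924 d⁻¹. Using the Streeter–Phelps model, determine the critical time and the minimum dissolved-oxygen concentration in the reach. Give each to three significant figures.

Mixed DO = (12.8×8.91 + 0.644×1.82)/(12.8+0.644) = 115.2/13.44 = 8.570 mg/L.
Mixed L₀ = (12.8×3.71 + 0.644×114)/(13.44) = 120.9/13.44 = 8.993 mg/L.
Initial deficit D₀ = C_s − DO₀ = 9.40 − 8.570 = 0.8296 mg/L.
t_c = (1/0.6560) ln[(0.924/0.268)(1 − 0.8296×0.6560/(0.268×8.993))] = 1.524 × ln(2.669) = 1.497 d.
D_c = (0.268/0.924) × 8.993 × e^(−0.268×1.497) = 0.2900 × 8.993 × 0.6696 = 1.747 mg/L.
Minimum DO = 9.40 − 1.747 = 7.653 mg/L.

t_c ≈ 1.50 d; minimum DO ≈ 7.65 mg/L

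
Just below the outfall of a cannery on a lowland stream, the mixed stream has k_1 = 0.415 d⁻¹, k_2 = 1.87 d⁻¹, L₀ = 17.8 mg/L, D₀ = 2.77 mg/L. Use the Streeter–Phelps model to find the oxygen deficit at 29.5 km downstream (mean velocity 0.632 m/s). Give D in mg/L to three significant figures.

Travel time t = x/v = 29.5 km / (0.632 m/s) = 29500 m / 0.632 m/s = 46680 s = 0.5402 d.
k_1 L₀/(k_2−k_1) = 0.415×17.8/(1.87−0.415) = 7.387/1.455 = 5.077 mg/L.
e^(−k_1 t) = e^(−0.415×0.5402) = 0.7992; e^(−k_2 t) = e^(−1.87×0.5402) = 0.3641.
D = 5.077 × (0.7992 − 0.3641) + 2.77 × 0.3641 = 2.209 + 1.009 = 3.217 mg/L.

D ≈ 3.22 mg/L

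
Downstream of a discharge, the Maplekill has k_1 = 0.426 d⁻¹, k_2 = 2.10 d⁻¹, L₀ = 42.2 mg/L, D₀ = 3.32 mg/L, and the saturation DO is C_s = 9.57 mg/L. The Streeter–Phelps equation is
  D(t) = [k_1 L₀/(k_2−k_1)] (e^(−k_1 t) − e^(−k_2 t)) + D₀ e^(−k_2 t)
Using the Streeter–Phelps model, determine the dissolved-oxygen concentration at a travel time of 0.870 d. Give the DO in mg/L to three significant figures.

k_1 L₀/(k_2−k_1) = 0.426×42.2/(2.10−0.426) = 17.98/1.674 = 10.74 mg/L.
e^(−k_1 t) = e^(−0.426×0.8700) = 0.6903; e^(−k_2 t) = e^(−2.10×0.8700) = 0.1609.
D = 10.74 × (0.6903 − 0.1609) + 3.32 × 0.1609 = 5.685 + 0.5342 = 6.220 mg/L.
DO = C_s − D = 9.57 − 6.220 = 3.350 mg/L.

DO ≈ 3.35 mg/L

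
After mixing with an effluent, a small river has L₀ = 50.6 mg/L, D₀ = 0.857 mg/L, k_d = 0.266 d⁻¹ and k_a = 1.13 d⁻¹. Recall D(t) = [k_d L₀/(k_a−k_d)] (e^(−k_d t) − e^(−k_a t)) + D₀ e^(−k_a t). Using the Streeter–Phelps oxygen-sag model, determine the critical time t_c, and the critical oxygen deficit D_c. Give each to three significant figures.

t_c ≈ 1.61 d; D_c ≈ 7.76 mg/L

t_c = [1/(k_a−k_d)] ln[(k_a/k_d)(1 − D₀(k_a−k_d)/(k_d L₀))]
= [1/(1.13−0.266)] ln[(1.13/0.266)(1 − 0.857×0.8640/(0.266×50.6))]
= (1/0.8640) ln[4.248 × 0.9450] = 1.157 × ln(4.014) = 1.157 × 1.390 = 1.609 d.
D_c = (k_d/k_a) L₀ e^(−k_d t_c) = (0.266/1.13) × 50.6 × e^(−0.266×1.609) = 0.2354 × 50.6 × 0.6519 = 7.765 mg/L.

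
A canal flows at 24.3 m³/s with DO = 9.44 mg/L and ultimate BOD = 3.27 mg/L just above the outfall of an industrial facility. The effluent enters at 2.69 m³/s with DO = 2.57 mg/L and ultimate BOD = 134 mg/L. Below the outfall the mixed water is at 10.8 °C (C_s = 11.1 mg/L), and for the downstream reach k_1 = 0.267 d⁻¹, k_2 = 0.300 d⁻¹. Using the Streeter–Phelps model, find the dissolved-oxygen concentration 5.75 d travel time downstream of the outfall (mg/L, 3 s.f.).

DO ≈ 5.77 mg/L

Mixed DO = (24.3×9.44 + 2.69×2.57)/(24.3+2.69) = 236.3/26.99 = 8.755 mg/L.
Mixed L₀ = (24.3×3.27 + 2.69×134)/(26.99) = 439.9/26.99 = 16.30 mg/L.
Initial deficit D₀ = C_s − DO₀ = 11.1 − 8.755 = 2.345 mg/L.
D(5.75) = [0.267×16.30/(0.300−0.267)](e^(−0.267×5.75) − e^(−0.300×5.75)) + 2.345 e^(−0.300×5.75)
= 131.9 × (0.2154 − 0.1782) + 2.345 × 0.1782 = 5.327 mg/L.
DO = 11.1 − 5.327 = 5.773 mg/L.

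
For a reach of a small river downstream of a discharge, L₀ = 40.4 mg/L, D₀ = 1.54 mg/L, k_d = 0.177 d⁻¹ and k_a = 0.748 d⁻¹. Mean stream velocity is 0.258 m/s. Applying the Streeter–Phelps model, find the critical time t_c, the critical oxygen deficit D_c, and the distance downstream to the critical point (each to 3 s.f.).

t_c = [1/(k_a−k_d)] ln[(k_a/k_d)(1 − D₀(k_a−k_d)/(k_d L₀))]
= [1/(0.748−0.177)] ln[(0.748/0.177)(1 − 1.54×0.5710/(0.177×40.4))]
= (1/0.5710) ln[4.226 × 0.8770] = 1.751 × ln(3.706) = 1.751 × 1.310 = 2.294 d.
L(t_c) = L₀ e^(−k_d t_c) = 40.4 × 0.6663 = 26.92 mg/L, and at the critical point k_a D_c = k_d L, so D_c = (0.177/0.748) × 26.92 = 6.369 mg/L.
x_c = v t_c = 0.258 m/s × 2.294 d × 86400 s/d = 51140 m ≈ 51.1 km.

t_c ≈ 2.29 d; D_c ≈ 6.37 mg/L; x_c ≈ 51.1 km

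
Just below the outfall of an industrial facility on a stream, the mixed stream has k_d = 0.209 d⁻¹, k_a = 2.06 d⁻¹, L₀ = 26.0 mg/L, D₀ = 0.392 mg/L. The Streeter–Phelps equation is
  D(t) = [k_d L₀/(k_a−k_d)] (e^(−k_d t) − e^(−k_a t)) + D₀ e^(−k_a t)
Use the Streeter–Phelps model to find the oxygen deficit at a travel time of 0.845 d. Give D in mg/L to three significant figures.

k_d L₀/(k_a−k_d) = 0.209×26.0/(2.06−0.209) = 5.434/1.851 = 2.936 mg/L.
e^(−k_d t) = e^(−0.209×0.8450) = 0.8381; e^(−k_a t) = e^(−2.06×0.8450) = 0.1754.
D = 2.936 × (0.8381 − 0.1754) + 0.392 × 0.1754 = 1.946 + 0.06876 = 2.014 mg/L.

D ≈ 2.01 mg/L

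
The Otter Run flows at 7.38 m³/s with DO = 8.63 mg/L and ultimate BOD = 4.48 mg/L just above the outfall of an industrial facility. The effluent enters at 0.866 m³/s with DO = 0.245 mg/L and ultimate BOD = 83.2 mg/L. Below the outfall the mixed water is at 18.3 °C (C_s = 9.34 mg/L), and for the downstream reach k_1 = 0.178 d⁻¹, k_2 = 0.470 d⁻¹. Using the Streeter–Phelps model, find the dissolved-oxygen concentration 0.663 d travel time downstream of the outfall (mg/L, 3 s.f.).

Mixed DO = (7.38×8.63 + 0.866×0.245)/(7.38+0.866) = 63.90/8.246 = 7.749 mg/L.
Mixed L₀ = (7.38×4.48 + 0.866×83.2)/(8.246) = 105.1/8.246 = 12.75 mg/L.
Initial deficit D₀ = C_s − DO₀ = 9.34 − 7.749 = 1.591 mg/L.
D(0.663) = [0.178×12.75/(0.470−0.178)](e^(−0.178×0.663) − e^(−0.470×0.663)) + 1.591 e^(−0.470×0.663)
= 7.771 × (0.8887 − 0.7323) + 1.591 × 0.7323 = 2.380 mg/L.
DO = 9.34 − 2.380 = 6.960 mg/L.

DO ≈ 6.96 mg/L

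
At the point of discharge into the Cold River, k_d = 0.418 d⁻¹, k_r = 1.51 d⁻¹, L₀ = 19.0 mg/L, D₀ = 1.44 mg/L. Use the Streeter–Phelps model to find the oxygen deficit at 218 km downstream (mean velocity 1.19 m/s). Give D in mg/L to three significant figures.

Travel time t = x/v = 218 km / (1.19 m/s) = 218000 m / 1.19 m/s = 183200 s = 2.120 d.
k_d L₀/(k_r−k_d) = 0.418×19.0/(1.51−0.418) = 7.942/1.092 = 7.273 mg/L.
e^(−k_d t) = e^(−0.418×2.120) = 0.4122; e^(−k_r t) = e^(−1.51×2.120) = 0.04070.
D = 7.273 × (0.4122 − 0.04070) + 1.44 × 0.04070 = 2.702 + 0.05860 = 2.760 mg/L.

D ≈ 2.76 mg/L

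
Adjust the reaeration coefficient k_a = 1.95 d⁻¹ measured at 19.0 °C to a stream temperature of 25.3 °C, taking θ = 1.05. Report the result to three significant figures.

k_a ≈ 2.65 d⁻¹

k_a(T₂) = k_a(T₁) · θ^(T₂−T₁) = 1.95 × 1.05^(25.3−19.0)
= 1.95 × 1.05^6.30 = 1.95 × 1.360 = 2.652 d⁻¹.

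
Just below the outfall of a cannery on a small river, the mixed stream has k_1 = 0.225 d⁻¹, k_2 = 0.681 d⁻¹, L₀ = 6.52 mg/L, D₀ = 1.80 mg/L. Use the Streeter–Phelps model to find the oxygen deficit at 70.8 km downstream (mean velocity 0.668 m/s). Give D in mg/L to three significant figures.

D ≈ 1.83 mg/L

Travel time t = x/v = 70.8 km / (0.668 m/s) = 70800 m / 0.668 m/s = 106000 s = 1.227 d.
k_1 L₀/(k_2−k_1) = 0.225×6.52/(0.681−0.225) = 1.467/0.4560 = 3.217 mg/L.
e^(−k_1 t) = e^(−0.225×1.227) = 0.7588; e^(−k_2 t) = e^(−0.681×1.227) = 0.4337.
D = 3.217 × (0.7588 − 0.4337) + 1.80 × 0.4337 = 1.046 + 0.7807 = 1.827 mg/L.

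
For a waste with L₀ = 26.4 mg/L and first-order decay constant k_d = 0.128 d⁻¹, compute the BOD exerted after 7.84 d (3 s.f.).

y ≈ 16.7 mg/L

y_t = L₀(1 − e^(−k_d t)) = 26.4 × (1 − e^(−0.128×7.84))
= 26.4 × (1 − 0.3666) = 26.4 × 0.6334 = 16.72 mg/L.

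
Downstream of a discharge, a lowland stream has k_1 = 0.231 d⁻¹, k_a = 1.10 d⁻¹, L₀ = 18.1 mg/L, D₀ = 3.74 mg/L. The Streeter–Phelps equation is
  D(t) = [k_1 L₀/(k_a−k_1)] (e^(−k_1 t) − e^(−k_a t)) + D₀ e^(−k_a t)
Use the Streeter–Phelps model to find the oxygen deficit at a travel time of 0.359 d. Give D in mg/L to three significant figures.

D ≈ 3.71 mg/L

k_1 L₀/(k_a−k_1) = 0.231×18.1/(1.10−0.231) = 4.181/0.8690 = 4.811 mg/L.
e^(−k_1 t) = e^(−0.231×0.3590) = 0.9204; e^(−k_a t) = e^(−1.10×0.3590) = 0.6737.
D = 4.811 × (0.9204 − 0.6737) + 3.74 × 0.6737 = 1.187 + 2.520 = 3.707 mg/L.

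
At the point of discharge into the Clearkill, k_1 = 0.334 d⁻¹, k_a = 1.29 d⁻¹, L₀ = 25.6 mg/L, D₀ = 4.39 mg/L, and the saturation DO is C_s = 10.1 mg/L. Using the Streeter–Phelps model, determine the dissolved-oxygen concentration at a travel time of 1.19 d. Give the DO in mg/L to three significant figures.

k_1 L₀/(k_a−k_1) = 0.334×25.6/(1.29−0.334) = 8.550/0.9560 = 8.944 mg/L.
e^(−k_1 t) = e^(−0.334×1.190) = 0.6720; e^(−k_a t) = e^(−1.29×1.190) = 0.2154.
D = 8.944 × (0.6720 − 0.2154) + 4.39 × 0.2154 = 4.084 + 0.9458 = 5.029 mg/L.
DO = C_s − D = 10.1 − 5.029 = 5.071 mg/L.

DO ≈ 5.07 mg/L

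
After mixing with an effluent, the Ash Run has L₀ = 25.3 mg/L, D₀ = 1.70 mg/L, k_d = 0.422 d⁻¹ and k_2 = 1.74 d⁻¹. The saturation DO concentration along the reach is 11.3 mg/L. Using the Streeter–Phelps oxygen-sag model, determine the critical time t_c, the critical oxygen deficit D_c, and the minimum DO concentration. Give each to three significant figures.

t_c ≈ 0.896 d; D_c ≈ 4.20 mg/L; min DO ≈ 7.10 mg/L

t_c = [1/(k_2−k_d)] ln[(k_2/k_d)(1 − D₀(k_2−k_d)/(k_d L₀))]
= [1/(1.74−0.422)] ln[(1.74/0.422)(1 − 1.70×1.318/(0.422×25.3))]
= (1/1.318) ln[4.123 × 0.7901] = 0.7587 × ln(3.258) = 0.7587 × 1.181 = 0.8961 d.
D_c = (k_d/k_2) L₀ e^(−k_d t_c) = (0.422/1.74) × 25.3 × e^(−0.422×0.8961) = 0.2425 × 25.3 × 0.6851 = 4.204 mg/L.
Minimum DO = C_s − D_c = 11.3 − 4.204 = 7.096 mg/L.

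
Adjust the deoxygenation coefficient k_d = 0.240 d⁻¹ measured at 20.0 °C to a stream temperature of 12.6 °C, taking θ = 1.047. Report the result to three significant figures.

k_d ≈ 0.171 d⁻¹

k_d(T₂) = k_d(T₁) · θ^(T₂−T₁) = 0.240 × 1.047^(12.6−20.0)
= 0.240 × 1.047^-7.40 = 0.240 × 0.7119 = 0.1708 d⁻¹.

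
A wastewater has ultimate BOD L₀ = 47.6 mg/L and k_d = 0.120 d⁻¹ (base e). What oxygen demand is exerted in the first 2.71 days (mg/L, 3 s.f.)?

y_t = L₀(1 − e^(−k_d t)) = 47.6 × (1 − e^(−0.120×2.71))
= 47.6 × (1 − 0.7224) = 47.6 × 0.2776 = 13.21 mg/L.

y ≈ 13.2 mg/L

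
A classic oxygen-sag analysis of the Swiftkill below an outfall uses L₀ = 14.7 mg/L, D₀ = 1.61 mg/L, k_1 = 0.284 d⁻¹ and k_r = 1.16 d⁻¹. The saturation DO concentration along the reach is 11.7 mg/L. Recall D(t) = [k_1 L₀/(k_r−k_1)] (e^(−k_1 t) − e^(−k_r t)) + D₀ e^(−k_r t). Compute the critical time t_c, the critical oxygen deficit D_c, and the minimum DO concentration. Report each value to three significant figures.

t_c ≈ 1.14 d; D_c ≈ 2.61 mg/L; min DO ≈ 9.09 mg/L

t_c = [1/(k_r−k_1)] ln[(k_r/k_1)(1 − D₀(k_r−k_1)/(k_1 L₀))]
= [1/(1.16−0.284)] ln[(1.16/0.284)(1 − 1.61×0.8760/(0.284×14.7))]
= (1/0.8760) ln[4.085 × 0.6622] = 1.142 × ln(2.705) = 1.142 × 0.9950 = 1.136 d.
L(t_c) = L₀ e^(−k_1 t_c) = 14.7 × 0.7243 = 10.65 mg/L, and at the critical point k_r D_c = k_1 L, so D_c = (0.284/1.16) × 10.65 = 2.607 mg/L.
Minimum DO = C_s − D_c = 11.7 − 2.607 = 9.093 mg/L.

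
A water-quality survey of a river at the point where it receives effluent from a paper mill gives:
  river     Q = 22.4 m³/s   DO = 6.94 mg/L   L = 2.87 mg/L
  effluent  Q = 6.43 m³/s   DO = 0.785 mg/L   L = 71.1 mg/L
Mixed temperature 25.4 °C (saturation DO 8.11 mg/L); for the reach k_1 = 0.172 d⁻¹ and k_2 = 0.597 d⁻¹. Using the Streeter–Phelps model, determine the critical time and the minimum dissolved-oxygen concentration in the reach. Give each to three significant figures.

Mixed DO = (22.4×6.94 + 6.43×0.785)/(22.4+6.43) = 160.5/28.83 = 5.567 mg/L.
Mixed L₀ = (22.4×2.87 + 6.43×71.1)/(28.83) = 521.5/28.83 = 18.09 mg/L.
Initial deficit D₀ = C_s − DO₀ = 8.11 − 5.567 = 2.543 mg/L.
t_c = (1/0.4250) ln[(0.597/0.172)(1 − 2.543×0.4250/(0.172×18.09))] = 2.353 × ln(2.265) = 1.924 d.
D_c = (0.172/0.597) × 18.09 × e^(−0.172×1.924) = 0.2881 × 18.09 × 0.7183 = 3.743 mg/L.
Minimum DO = 8.11 − 3.743 = 4.367 mg/L.

t_c ≈ 1.92 d; minimum DO ≈ 4.37 mg/L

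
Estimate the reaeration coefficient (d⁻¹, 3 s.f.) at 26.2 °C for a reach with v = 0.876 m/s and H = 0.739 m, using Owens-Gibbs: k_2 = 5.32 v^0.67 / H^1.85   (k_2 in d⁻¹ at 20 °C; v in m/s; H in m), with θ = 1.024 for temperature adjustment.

k_2 ≈ 9.87 d⁻¹

k_2(20) = 5.32 × 0.876^0.67 / 0.739^1.85 = 5.32 × 0.9151 / 0.5715 = 8.519 d⁻¹.
k_2(26.2) = 8.519 × 1.024^(26.2−20) = 8.519 × 1.158 = 9.869 d⁻¹.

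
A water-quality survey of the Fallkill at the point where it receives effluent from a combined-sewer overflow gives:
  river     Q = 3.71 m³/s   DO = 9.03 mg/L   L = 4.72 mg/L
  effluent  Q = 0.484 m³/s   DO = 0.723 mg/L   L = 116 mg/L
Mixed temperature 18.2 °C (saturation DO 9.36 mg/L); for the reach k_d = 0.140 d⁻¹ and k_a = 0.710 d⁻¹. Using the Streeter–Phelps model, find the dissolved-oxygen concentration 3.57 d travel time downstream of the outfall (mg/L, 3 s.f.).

DO ≈ 6.98 mg/L

Mixed DO = (3.71×9.03 + 0.484×0.723)/(3.71+0.484) = 33.85/4.194 = 8.071 mg/L.
Mixed L₀ = (3.71×4.72 + 0.484×116)/(4.194) = 73.66/4.194 = 17.56 mg/L.
Initial deficit D₀ = C_s − DO₀ = 9.36 − 8.071 = 1.289 mg/L.
D(3.57) = [0.140×17.56/(0.710−0.140)](e^(−0.140×3.57) − e^(−0.710×3.57)) + 1.289 e^(−0.710×3.57)
= 4.313 × (0.6067 − 0.07929) + 1.289 × 0.07929 = 2.377 mg/L.
DO = 9.36 − 2.377 = 6.983 mg/L.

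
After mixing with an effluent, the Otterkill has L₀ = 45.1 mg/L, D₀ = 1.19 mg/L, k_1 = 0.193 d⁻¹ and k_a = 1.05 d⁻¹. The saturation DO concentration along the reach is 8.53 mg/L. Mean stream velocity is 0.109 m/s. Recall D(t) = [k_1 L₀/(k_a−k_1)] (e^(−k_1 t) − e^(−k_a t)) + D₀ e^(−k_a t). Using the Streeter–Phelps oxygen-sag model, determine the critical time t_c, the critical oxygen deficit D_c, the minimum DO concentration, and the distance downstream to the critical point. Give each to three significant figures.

t_c ≈ 1.83 d; D_c ≈ 5.82 mg/L; min DO ≈ 2.71 mg/L; x_c ≈ 17.2 km

With k_a/k_1 = 5.440 and 1 − D₀(k_a−k_1)/(k_1 L₀) = 0.8828,
t_c = ln(5.440 × 0.8828) / (1.05 − 0.193) = ln(4.803) / 0.8570 = 1.569/0.8570 = 1.831 d.
L(t_c) = L₀ e^(−k_1 t_c) = 45.1 × 0.7023 = 31.67 mg/L, and at the critical point k_a D_c = k_1 L, so D_c = (0.193/1.05) × 31.67 = 5.822 mg/L.
Minimum DO = C_s − D_c = 8.53 − 5.822 = 2.708 mg/L.
x_c = v t_c = 0.109 m/s × 1.831 d × 86400 s/d = 17240 m ≈ 17.2 km.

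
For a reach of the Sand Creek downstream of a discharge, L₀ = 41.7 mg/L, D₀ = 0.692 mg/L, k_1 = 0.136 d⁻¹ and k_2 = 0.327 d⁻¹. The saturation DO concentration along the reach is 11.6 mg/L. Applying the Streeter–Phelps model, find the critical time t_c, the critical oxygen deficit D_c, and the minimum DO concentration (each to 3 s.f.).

t_c = [1/(k_2−k_1)] ln[(k_2/k_1)(1 − D₀(k_2−k_1)/(k_1 L₀))]
= [1/(0.327−0.136)] ln[(0.327/0.136)(1 − 0.692×0.1910/(0.136×41.7))]
= (1/0.1910) ln[2.404 × 0.9767] = 5.236 × ln(2.348) = 5.236 × 0.8537 = 4.470 d.
D_c = (k_1/k_2) L₀ e^(−k_1 t_c) = (0.136/0.327) × 41.7 × e^(−0.136×4.470) = 0.4159 × 41.7 × 0.5445 = 9.443 mg/L.
Minimum DO = C_s − D_c = 11.6 − 9.443 = 2.157 mg/L.

t_c ≈ 4.47 d; D_c ≈ 9.44 mg/L; min DO ≈ 2.16 mg/L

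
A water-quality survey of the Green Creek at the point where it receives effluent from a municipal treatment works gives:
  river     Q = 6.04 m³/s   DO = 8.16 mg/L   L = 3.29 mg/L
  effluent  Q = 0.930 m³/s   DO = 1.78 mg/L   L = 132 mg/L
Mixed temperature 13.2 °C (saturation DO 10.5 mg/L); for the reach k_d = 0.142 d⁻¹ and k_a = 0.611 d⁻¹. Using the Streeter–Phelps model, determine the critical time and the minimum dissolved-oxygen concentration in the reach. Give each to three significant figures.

t_c ≈ 1.57 d; minimum DO ≈ 6.69 mg/L

Mixed DO = (6.04×8.16 + 0.930×1.78)/(6.04+0.930) = 50.94/6.970 = 7.309 mg/L.
Mixed L₀ = (6.04×3.29 + 0.930×132)/(6.970) = 142.6/6.970 = 20.46 mg/L.
Initial deficit D₀ = C_s − DO₀ = 10.5 − 7.309 = 3.191 mg/L.
t_c = (1/0.4690) ln[(0.611/0.142)(1 − 3.191×0.4690/(0.142×20.46))] = 2.132 × ln(2.087) = 1.568 d.
D_c = (0.142/0.611) × 20.46 × e^(−0.142×1.568) = 0.2324 × 20.46 × 0.8004 = 3.806 mg/L.
Minimum DO = 10.5 − 3.806 = 6.694 mg/L.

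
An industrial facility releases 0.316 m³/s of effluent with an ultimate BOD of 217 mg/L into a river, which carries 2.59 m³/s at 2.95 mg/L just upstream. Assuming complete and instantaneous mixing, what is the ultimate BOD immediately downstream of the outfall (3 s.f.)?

Flow-weighted mixing: C = (Q_r C_r + Q_w C_w)/(Q_r + Q_w)
= (2.59×2.95 + 0.316×217)/(2.59 + 0.316) = 76.21/2.906 = 26.23 mg/L.

26.2 mg/L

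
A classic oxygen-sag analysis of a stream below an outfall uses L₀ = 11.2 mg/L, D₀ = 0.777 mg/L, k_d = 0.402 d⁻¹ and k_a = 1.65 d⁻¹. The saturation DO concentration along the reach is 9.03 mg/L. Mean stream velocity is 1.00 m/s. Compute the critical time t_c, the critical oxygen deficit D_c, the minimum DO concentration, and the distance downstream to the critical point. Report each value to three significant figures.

With k_a/k_d = 4.104 and 1 − D₀(k_a−k_d)/(k_d L₀) = 0.7846,
t_c = ln(4.104 × 0.7846) / (1.65 − 0.402) = ln(3.220) / 1.248 = 1.170/1.248 = 0.9371 d.
L(t_c) = L₀ e^(−k_d t_c) = 11.2 × 0.6861 = 7.684 mg/L, and at the critical point k_a D_c = k_d L, so D_c = (0.402/1.65) × 7.684 = 1.872 mg/L.
Minimum DO = C_s − D_c = 9.03 − 1.872 = 7.158 mg/L.
x_c = v t_c = 1.00 m/s × 0.9371 d × 86400 s/d = 80970 m ≈ 81.0 km.

t_c ≈ 0.937 d; D_c ≈ 1.87 mg/L; min DO ≈ 7.16 mg/L; x_c ≈ 81.0 km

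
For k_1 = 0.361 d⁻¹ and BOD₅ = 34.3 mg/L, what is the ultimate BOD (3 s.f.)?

BOD₅ = L₀(1 − e^(−5k_1)) ⇒ L₀ = BOD₅ / (1 − e^(−5×0.361))
= 34.3 / (1 − 0.1645) = 34.3 / 0.8355 = 41.05 mg/L.

L₀ ≈ 41.1 mg/L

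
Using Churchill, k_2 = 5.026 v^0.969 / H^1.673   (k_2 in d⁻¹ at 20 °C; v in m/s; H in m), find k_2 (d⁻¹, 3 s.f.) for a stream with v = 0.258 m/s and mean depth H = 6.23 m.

k_2 ≈ 0.0634 d⁻¹

k_2 = 5.026 × 0.258^0.969 / 6.23^1.673 = 5.026 × 0.2691 / 21.34 = 0.06337 d⁻¹.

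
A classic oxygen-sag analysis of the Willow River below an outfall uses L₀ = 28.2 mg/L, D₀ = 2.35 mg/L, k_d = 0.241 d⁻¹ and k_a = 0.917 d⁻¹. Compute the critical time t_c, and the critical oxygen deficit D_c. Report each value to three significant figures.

At the critical point dD/dt = 0, so k_d L₀ e^(−k_d t) = k_a D. Substituting D(t) from the Streeter–Phelps equation and solving for t gives
t_c = ln[(k_a/k_d)(1 − D₀(k_a−k_d)/(k_d L₀))] / (k_a−k_d).
Here k_a−k_d = 0.6760 d⁻¹ and 1 − D₀(k_a−k_d)/(k_d L₀) = 1 − 2.35×0.6760/(0.241×28.2) = 0.7663, so
t_c = ln(3.805 × 0.7663) / 0.6760 = 1.070 / 0.6760 = 1.583 d.
L(t_c) = L₀ e^(−k_d t_c) = 28.2 × 0.6828 = 19.26 mg/L, and at the critical point k_a D_c = k_d L, so D_c = (0.241/0.917) × 19.26 = 5.061 mg/L.

t_c ≈ 1.58 d; D_c ≈ 5.06 mg/L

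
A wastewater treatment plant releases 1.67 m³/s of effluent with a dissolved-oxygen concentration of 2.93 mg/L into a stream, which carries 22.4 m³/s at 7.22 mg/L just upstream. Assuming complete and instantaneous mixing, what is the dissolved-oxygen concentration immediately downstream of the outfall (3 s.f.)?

Flow-weighted mixing: C = (Q_r C_r + Q_w C_w)/(Q_r + Q_w)
= (22.4×7.22 + 1.67×2.93)/(22.4 + 1.67) = 166.6/24.07 = 6.922 mg/L.

6.92 mg/L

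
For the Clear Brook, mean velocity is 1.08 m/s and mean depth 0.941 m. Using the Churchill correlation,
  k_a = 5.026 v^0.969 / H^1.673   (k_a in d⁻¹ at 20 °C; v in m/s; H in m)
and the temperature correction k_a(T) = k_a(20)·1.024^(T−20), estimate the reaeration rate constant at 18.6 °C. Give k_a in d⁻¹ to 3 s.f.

k_a ≈ 5.80 d⁻¹

k_a(20) = 5.026 × 1.08^0.969 / 0.941^1.673 = 5.026 × 1.077 / 0.9033 = 5.995 d⁻¹.
k_a(18.6) = 5.995 × 1.024^(18.6−20) = 5.995 × 0.9673 = 5.799 d⁻¹.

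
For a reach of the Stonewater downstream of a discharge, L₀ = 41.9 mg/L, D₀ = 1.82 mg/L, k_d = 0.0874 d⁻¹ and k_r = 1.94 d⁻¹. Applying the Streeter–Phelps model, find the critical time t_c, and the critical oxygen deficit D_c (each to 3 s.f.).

t_c ≈ 0.305 d; D_c ≈ 1.84 mg/L

At the critical point dD/dt = 0, so k_d L₀ e^(−k_d t) = k_r D. Substituting D(t) from the Streeter–Phelps equation and solving for t gives
t_c = ln[(k_r/k_d)(1 − D₀(k_r−k_d)/(k_d L₀))] / (k_r−k_d).
Here k_r−k_d = 1.853 d⁻¹ and 1 − D₀(k_r−k_d)/(k_d L₀) = 1 − 1.82×1.853/(0.0874×41.9) = 0.07928, so
t_c = ln(22.20 × 0.07928) / 1.853 = 0.5652 / 1.853 = 0.3051 d.
L(t_c) = L₀ e^(−k_d t_c) = 41.9 × 0.9737 = 40.80 mg/L, and at the critical point k_r D_c = k_d L, so D_c = (0.0874/1.94) × 40.80 = 1.838 mg/L.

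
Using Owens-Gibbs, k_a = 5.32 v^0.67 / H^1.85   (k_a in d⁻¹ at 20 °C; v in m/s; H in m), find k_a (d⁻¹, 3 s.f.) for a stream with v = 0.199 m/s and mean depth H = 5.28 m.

k_a ≈ 0.0830 d⁻¹

k_a = 5.32 × 0.199^0.67 / 5.28^1.85 = 5.32 × 0.3390 / 21.72 = 0.08304 d⁻¹.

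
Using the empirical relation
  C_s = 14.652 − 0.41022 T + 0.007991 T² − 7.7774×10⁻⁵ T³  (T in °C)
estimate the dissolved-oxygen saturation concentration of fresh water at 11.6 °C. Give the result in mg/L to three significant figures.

C_s = 14.652 − 0.41022×11.6 + 0.007991×11.6² − 7.7774×10⁻⁵×11.6³ = 10.85 mg/L.

C_s ≈ 10.8 mg/L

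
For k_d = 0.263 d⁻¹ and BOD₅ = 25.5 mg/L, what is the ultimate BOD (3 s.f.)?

BOD₅ = L₀(1 − e^(−5k_d)) ⇒ L₀ = BOD₅ / (1 − e^(−5×0.263))
= 25.5 / (1 − 0.2685) = 25.5 / 0.7315 = 34.86 mg/L.

L₀ ≈ 34.9 mg/L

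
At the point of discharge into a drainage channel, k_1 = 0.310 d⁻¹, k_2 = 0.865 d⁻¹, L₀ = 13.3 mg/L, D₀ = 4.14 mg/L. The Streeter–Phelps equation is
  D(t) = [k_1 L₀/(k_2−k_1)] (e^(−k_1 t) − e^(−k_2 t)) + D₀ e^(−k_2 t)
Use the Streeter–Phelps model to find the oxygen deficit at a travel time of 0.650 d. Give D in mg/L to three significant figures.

k_1 L₀/(k_2−k_1) = 0.310×13.3/(0.865−0.310) = 4.123/0.5550 = 7.429 mg/L.
e^(−k_1 t) = e^(−0.310×0.6500) = 0.8175; e^(−k_2 t) = e^(−0.865×0.6500) = 0.5699.
D = 7.429 × (0.8175 − 0.5699) + 4.14 × 0.5699 = 1.839 + 2.359 = 4.199 mg/L.

D ≈ 4.20 mg/L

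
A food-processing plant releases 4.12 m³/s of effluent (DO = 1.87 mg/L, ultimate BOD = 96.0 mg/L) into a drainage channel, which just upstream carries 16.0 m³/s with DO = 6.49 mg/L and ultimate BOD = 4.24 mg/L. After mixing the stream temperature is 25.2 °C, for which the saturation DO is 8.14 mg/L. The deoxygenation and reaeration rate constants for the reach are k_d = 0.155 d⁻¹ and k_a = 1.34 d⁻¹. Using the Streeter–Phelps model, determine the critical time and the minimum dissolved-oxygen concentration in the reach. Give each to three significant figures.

Mixed DO = (16.0×6.49 + 4.12×1.87)/(16.0+4.12) = 111.5/20.12 = 5.544 mg/L.
Mixed L₀ = (16.0×4.24 + 4.12×96.0)/(20.12) = 463.4/20.12 = 23.03 mg/L.
Initial deficit D₀ = C_s − DO₀ = 8.14 − 5.544 = 2.596 mg/L.
t_c = (1/1.185) ln[(1.34/0.155)(1 − 2.596×1.185/(0.155×23.03))] = 0.8439 × ln(1.195) = 0.1501 d.
D_c = (0.155/1.34) × 23.03 × e^(−0.155×0.1501) = 0.1157 × 23.03 × 0.9770 = 2.603 mg/L.
Minimum DO = 8.14 − 2.603 = 5.537 mg/L.

t_c ≈ 0.150 d; minimum DO ≈ 5.54 mg/L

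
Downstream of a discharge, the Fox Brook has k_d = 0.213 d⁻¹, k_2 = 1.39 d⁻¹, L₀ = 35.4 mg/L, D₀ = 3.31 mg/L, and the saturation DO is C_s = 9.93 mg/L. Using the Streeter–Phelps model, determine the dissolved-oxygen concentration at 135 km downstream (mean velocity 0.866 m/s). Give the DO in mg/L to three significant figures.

DO ≈ 5.82 mg/L

Travel time t = x/v = 135 km / (0.866 m/s) = 135000 m / 0.866 m/s = 155900 s = 1.804 d.
k_d L₀/(k_2−k_d) = 0.213×35.4/(1.39−0.213) = 7.540/1.177 = 6.406 mg/L.
e^(−k_d t) = e^(−0.213×1.804) = 0.6809; e^(−k_2 t) = e^(−1.39×1.804) = 0.08144.
D = 6.406 × (0.6809 − 0.08144) + 3.31 × 0.08144 = 3.840 + 0.2696 = 4.110 mg/L.
DO = C_s − D = 9.93 − 4.110 = 5.820 mg/L.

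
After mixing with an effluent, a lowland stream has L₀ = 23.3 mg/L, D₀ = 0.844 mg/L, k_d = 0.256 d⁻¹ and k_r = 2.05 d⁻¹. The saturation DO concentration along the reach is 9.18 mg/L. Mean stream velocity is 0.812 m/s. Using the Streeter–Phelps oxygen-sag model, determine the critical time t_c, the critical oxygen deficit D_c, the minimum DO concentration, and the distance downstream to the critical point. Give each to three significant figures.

t_c ≈ 0.996 d; D_c ≈ 2.25 mg/L; min DO ≈ 6.93 mg/L; x_c ≈ 69.9 km

t_c = [1/(k_r−k_d)] ln[(k_r/k_d)(1 − D₀(k_r−k_d)/(k_d L₀))]
= [1/(2.05−0.256)] ln[(2.05/0.256)(1 − 0.844×1.794/(0.256×23.3))]
= (1/1.794) ln[8.008 × 0.7462] = 0.5574 × ln(5.975) = 0.5574 × 1.788 = 0.9964 d.
D_c = (k_d/k_r) L₀ e^(−k_d t_c) = (0.256/2.05) × 23.3 × e^(−0.256×0.9964) = 0.1249 × 23.3 × 0.7748 = 2.255 mg/L.
Minimum DO = C_s − D_c = 9.18 − 2.255 = 6.925 mg/L.
x_c = v t_c = 0.812 m/s × 0.9964 d × 86400 s/d = 69910 m ≈ 69.9 km.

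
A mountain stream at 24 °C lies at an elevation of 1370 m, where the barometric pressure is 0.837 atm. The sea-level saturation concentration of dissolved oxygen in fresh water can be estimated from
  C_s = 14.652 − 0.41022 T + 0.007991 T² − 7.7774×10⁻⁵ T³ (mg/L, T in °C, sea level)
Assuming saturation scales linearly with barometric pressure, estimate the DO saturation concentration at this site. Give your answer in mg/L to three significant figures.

C_s ≈ 6.98 mg/L

At sea level: C_s = 14.652 − 0.41022×24 + 0.007991×24² − 7.7774×10⁻⁵×24³ = 8.334 mg/L.
Pressure correction: C_s' = 8.334 × 0.837 = 6.976 mg/L.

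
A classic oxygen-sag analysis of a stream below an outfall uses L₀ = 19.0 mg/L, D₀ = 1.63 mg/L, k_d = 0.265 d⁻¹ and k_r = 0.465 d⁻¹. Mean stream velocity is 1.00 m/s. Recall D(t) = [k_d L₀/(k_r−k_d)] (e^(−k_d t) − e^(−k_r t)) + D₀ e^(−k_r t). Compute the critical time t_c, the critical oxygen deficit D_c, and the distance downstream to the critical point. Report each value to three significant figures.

At the critical point dD/dt = 0, so k_d L₀ e^(−k_d t) = k_r D. Substituting D(t) from the Streeter–Phelps equation and solving for t gives
t_c = ln[(k_r/k_d)(1 − D₀(k_r−k_d)/(k_d L₀))] / (k_r−k_d).
Here k_r−k_d = 0.2000 d⁻¹ and 1 − D₀(k_r−k_d)/(k_d L₀) = 1 − 1.63×0.2000/(0.265×19.0) = 0.9353, so
t_c = ln(1.755 × 0.9353) / 0.2000 = 0.4954 / 0.2000 = 2.477 d.
L(t_c) = L₀ e^(−k_d t_c) = 19.0 × 0.5187 = 9.856 mg/L, and at the critical point k_r D_c = k_d L, so D_c = (0.265/0.465) × 9.856 = 5.617 mg/L.
x_c = v t_c = 1.00 m/s × 2.477 d × 86400 s/d = 214000 m ≈ 214 km.

t_c ≈ 2.48 d; D_c ≈ 5.62 mg/L; x_c ≈ 214 km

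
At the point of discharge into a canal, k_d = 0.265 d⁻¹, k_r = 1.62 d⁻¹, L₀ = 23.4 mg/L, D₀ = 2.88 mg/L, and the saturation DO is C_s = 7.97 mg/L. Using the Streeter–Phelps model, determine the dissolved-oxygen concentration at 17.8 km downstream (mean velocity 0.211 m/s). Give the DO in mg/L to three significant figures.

DO ≈ 4.79 mg/L

Travel time t = x/v = 17.8 km / (0.211 m/s) = 17800 m / 0.211 m/s = 84360 s = 0.9764 d.
k_d L₀/(k_r−k_d) = 0.265×23.4/(1.62−0.265) = 6.201/1.355 = 4.576 mg/L.
e^(−k_d t) = e^(−0.265×0.9764) = 0.7720; e^(−k_r t) = e^(−1.62×0.9764) = 0.2056.
D = 4.576 × (0.7720 − 0.2056) + 2.88 × 0.2056 = 2.592 + 0.5922 = 3.184 mg/L.
DO = C_s − D = 7.97 − 3.184 = 4.786 mg/L.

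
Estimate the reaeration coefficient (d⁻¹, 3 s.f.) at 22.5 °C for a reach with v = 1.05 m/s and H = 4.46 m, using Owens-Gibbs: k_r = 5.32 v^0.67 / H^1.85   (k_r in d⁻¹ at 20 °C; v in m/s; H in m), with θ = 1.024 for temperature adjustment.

k_r(20) = 5.32 × 1.05^0.67 / 4.46^1.85 = 5.32 × 1.033 / 15.90 = 0.3458 d⁻¹.
k_r(22.5) = 0.3458 × 1.024^(22.5−20) = 0.3458 × 1.061 = 0.3669 d⁻¹.

k_r ≈ 0.367 d⁻¹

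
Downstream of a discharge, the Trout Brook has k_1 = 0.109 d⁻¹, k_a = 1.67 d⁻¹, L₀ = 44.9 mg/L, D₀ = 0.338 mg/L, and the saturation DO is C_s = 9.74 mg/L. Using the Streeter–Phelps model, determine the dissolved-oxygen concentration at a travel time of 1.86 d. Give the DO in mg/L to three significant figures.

DO ≈ 7.31 mg/L

k_1 L₀/(k_a−k_1) = 0.109×44.9/(1.67−0.109) = 4.894/1.561 = 3.135 mg/L.
e^(−k_1 t) = e^(−0.109×1.860) = 0.8165; e^(−k_a t) = e^(−1.67×1.860) = 0.04477.
D = 3.135 × (0.8165 − 0.04477) + 0.338 × 0.04477 = 2.420 + 0.01513 = 2.435 mg/L.
DO = C_s − D = 9.74 − 2.435 = 7.305 mg/L.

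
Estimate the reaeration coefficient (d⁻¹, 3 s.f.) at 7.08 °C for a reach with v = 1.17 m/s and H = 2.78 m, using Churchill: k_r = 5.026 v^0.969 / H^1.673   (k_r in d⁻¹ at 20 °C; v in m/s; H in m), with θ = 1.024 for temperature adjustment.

k_r ≈ 0.779 d⁻¹

k_r(20) = 5.026 × 1.17^0.969 / 2.78^1.673 = 5.026 × 1.164 / 5.532 = 1.058 d⁻¹.
k_r(7.08) = 1.058 × 1.024^(7.08−20) = 1.058 × 0.7361 = 0.7786 d⁻¹.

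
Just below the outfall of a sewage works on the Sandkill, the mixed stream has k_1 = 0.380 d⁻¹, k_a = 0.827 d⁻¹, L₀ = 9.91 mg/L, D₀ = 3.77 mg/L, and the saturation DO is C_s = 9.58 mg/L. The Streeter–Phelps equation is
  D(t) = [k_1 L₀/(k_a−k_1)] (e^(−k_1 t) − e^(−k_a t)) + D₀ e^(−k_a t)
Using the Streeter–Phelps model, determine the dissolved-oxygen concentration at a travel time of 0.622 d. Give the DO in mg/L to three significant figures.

k_1 L₀/(k_a−k_1) = 0.380×9.91/(0.827−0.380) = 3.766/0.4470 = 8.425 mg/L.
e^(−k_1 t) = e^(−0.380×0.6220) = 0.7895; e^(−k_a t) = e^(−0.827×0.6220) = 0.5979.
D = 8.425 × (0.7895 − 0.5979) + 3.77 × 0.5979 = 1.614 + 2.254 = 3.868 mg/L.
DO = C_s − D = 9.58 − 3.868 = 5.712 mg/L.

DO ≈ 5.71 mg/L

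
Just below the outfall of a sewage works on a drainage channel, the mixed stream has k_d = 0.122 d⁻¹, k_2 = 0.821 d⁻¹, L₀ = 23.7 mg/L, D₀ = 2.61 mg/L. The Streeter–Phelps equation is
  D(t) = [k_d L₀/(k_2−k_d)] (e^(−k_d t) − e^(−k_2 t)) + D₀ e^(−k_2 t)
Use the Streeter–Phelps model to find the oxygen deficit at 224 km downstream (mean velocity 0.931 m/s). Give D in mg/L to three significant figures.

Travel time t = x/v = 224 km / (0.931 m/s) = 224000 m / 0.931 m/s = 240600 s = 2.785 d.
k_d L₀/(k_2−k_d) = 0.122×23.7/(0.821−0.122) = 2.891/0.6990 = 4.136 mg/L.
e^(−k_d t) = e^(−0.122×2.785) = 0.7120; e^(−k_2 t) = e^(−0.821×2.785) = 0.1016.
D = 4.136 × (0.7120 − 0.1016) + 2.61 × 0.1016 = 2.525 + 0.2653 = 2.790 mg/L.

D ≈ 2.79 mg/L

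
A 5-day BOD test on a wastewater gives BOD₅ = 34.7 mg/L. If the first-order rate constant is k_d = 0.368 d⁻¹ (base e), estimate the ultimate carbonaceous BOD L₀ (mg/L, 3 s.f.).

BOD₅ = L₀(1 − e^(−5k_d)) ⇒ L₀ = BOD₅ / (1 − e^(−5×0.368))
= 34.7 / (1 − 0.1588) = 34.7 / 0.8412 = 41.25 mg/L.

L₀ ≈ 41.3 mg/L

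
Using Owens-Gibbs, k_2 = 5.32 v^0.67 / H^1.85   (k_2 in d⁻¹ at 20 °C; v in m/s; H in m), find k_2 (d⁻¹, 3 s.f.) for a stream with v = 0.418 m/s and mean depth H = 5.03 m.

k_2 = 5.32 × 0.418^0.67 / 5.03^1.85 = 5.32 × 0.5574 / 19.86 = 0.1493 d⁻¹.

k_2 ≈ 0.149 d⁻¹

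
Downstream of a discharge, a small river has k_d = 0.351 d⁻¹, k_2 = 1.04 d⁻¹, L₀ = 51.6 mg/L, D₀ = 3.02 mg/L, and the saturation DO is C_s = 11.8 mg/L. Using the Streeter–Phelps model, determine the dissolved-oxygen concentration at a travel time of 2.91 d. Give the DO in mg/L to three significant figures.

DO ≈ 3.46 mg/L

k_d L₀/(k_2−k_d) = 0.351×51.6/(1.04−0.351) = 18.11/0.6890 = 26.29 mg/L.
e^(−k_d t) = e^(−0.351×2.910) = 0.3601; e^(−k_2 t) = e^(−1.04×2.910) = 0.04849.
D = 26.29 × (0.3601 − 0.04849) + 3.02 × 0.04849 = 8.191 + 0.1464 = 8.337 mg/L.
DO = C_s − D = 11.8 − 8.337 = 3.463 mg/L.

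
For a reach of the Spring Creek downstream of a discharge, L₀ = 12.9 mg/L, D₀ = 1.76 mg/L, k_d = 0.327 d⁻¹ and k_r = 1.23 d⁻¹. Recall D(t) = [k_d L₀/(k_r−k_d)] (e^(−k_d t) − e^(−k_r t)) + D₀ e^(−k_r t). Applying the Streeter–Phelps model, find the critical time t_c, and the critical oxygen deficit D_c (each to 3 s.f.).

At the critical point dD/dt = 0, so k_d L₀ e^(−k_d t) = k_r D. Substituting D(t) from the Streeter–Phelps equation and solving for t gives
t_c = ln[(k_r/k_d)(1 − D₀(k_r−k_d)/(k_d L₀))] / (k_r−k_d).
Here k_r−k_d = 0.9030 d⁻¹ and 1 − D₀(k_r−k_d)/(k_d L₀) = 1 − 1.76×0.9030/(0.327×12.9) = 0.6232, so
t_c = ln(3.761 × 0.6232) / 0.9030 = 0.8520 / 0.9030 = 0.9435 d.
L(t_c) = L₀ e^(−k_d t_c) = 12.9 × 0.7345 = 9.475 mg/L, and at the critical point k_r D_c = k_d L, so D_c = (0.327/1.23) × 9.475 = 2.519 mg/L.

t_c ≈ 0.944 d; D_c ≈ 2.52 mg/L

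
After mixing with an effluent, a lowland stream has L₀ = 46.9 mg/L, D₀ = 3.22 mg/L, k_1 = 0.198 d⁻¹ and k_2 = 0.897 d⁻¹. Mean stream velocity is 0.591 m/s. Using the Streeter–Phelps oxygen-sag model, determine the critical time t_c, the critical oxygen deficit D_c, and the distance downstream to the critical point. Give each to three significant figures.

t_c = [1/(k_2−k_1)] ln[(k_2/k_1)(1 − D₀(k_2−k_1)/(k_1 L₀))]
= [1/(0.897−0.198)] ln[(0.897/0.198)(1 − 3.22×0.6990/(0.198×46.9))]
= (1/0.6990) ln[4.530 × 0.7576] = 1.431 × ln(3.432) = 1.431 × 1.233 = 1.764 d.
D_c = (k_1/k_2) L₀ e^(−k_1 t_c) = (0.198/0.897) × 46.9 × e^(−0.198×1.764) = 0.2207 × 46.9 × 0.7052 = 7.300 mg/L.
x_c = v t_c = 0.591 m/s × 1.764 d × 86400 s/d = 90090 m ≈ 90.1 km.

t_c ≈ 1.76 d; D_c ≈ 7.30 mg/L; x_c ≈ 90.1 km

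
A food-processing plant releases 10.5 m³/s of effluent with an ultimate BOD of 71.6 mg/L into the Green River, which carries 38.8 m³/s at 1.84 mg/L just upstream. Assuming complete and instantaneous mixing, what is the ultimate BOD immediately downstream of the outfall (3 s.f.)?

Flow-weighted mixing: C = (Q_r C_r + Q_w C_w)/(Q_r + Q_w)
= (38.8×1.84 + 10.5×71.6)/(38.8 + 10.5) = 823.2/49.30 = 16.70 mg/L.

16.7 mg/L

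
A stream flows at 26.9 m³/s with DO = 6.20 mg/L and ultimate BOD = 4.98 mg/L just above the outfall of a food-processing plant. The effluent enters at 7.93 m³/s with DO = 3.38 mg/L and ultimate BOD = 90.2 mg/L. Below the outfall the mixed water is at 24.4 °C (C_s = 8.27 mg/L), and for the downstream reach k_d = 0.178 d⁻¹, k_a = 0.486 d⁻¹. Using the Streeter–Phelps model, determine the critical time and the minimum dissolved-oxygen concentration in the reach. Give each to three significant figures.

t_c ≈ 2.57 d; minimum DO ≈ 2.62 mg/L

Mixed DO = (26.9×6.20 + 7.93×3.38)/(26.9+7.93) = 193.6/34.83 = 5.558 mg/L.
Mixed L₀ = (26.9×4.98 + 7.93×90.2)/(34.83) = 849.2/34.83 = 24.38 mg/L.
Initial deficit D₀ = C_s − DO₀ = 8.27 − 5.558 = 2.712 mg/L.
t_c = (1/0.3080) ln[(0.486/0.178)(1 − 2.712×0.3080/(0.178×24.38))] = 3.247 × ln(2.205) = 2.567 d.
D_c = (0.178/0.486) × 24.38 × e^(−0.178×2.567) = 0.3663 × 24.38 × 0.6332 = 5.655 mg/L.
Minimum DO = 8.27 − 5.655 = 2.615 mg/L.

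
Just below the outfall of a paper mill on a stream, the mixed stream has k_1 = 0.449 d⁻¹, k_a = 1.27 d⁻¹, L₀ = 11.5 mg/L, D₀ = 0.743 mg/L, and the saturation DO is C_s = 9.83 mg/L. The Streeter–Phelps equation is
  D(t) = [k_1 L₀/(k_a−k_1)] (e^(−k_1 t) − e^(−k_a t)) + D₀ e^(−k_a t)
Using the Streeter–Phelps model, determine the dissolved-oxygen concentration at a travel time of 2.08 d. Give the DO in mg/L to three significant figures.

DO ≈ 7.75 mg/L

k_1 L₀/(k_a−k_1) = 0.449×11.5/(1.27−0.449) = 5.163/0.8210 = 6.289 mg/L.
e^(−k_1 t) = e^(−0.449×2.080) = 0.3930; e^(−k_a t) = e^(−1.27×2.080) = 0.07125.
D = 6.289 × (0.3930 − 0.07125) + 0.743 × 0.07125 = 2.024 + 0.05294 = 2.077 mg/L.
DO = C_s − D = 9.83 − 2.077 = 7.753 mg/L.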